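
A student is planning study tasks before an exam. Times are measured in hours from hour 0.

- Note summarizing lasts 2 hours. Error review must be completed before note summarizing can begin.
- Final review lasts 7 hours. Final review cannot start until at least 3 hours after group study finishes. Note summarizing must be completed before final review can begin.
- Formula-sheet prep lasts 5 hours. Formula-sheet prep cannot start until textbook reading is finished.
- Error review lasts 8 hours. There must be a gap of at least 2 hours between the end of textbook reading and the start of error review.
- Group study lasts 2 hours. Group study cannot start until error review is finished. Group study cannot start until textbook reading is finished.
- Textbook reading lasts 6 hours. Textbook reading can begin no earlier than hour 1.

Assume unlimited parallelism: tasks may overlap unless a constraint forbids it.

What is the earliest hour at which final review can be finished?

29

After its own release at hour 1, textbook reading can start at hour 1 and finishes at hour 7.
Error review waits on textbook reading (finishes hour 7, plus 2-hour gap → hour 9), so it starts at hour 9 and finishes at 9 + 8 = hour 17.
Note summarizing cannot begin until error review (finishes hour 17). It runs from hour 17 to 17 + 2 = hour 19.
For group study: error review (finishes hour 17); textbook reading (finishes hour 7). Taking the maximum gives a start of hour 17, and it finishes at 17 + 2 = hour 19.
Final review cannot start until group study (finishes hour 19, plus 3-hour gap → hour 22); note summarizing (finishes hour 19). The controlling bound is hour 22, so final review finishes at 22 + 7 = hour 29.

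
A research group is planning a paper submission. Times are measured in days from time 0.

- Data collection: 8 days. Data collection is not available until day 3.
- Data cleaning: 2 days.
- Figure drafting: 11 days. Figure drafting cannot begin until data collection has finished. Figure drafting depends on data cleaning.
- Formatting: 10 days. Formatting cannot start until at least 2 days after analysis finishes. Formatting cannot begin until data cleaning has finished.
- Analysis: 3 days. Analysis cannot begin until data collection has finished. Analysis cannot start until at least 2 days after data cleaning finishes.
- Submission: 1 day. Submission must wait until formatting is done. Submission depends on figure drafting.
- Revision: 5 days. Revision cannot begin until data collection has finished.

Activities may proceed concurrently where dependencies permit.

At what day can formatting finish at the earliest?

Nothing blocks data cleaning, so it runs from day 0 to day 2.
After its own release at day 3, data collection can start at day 3 and finishes at day 11.
Analysis has to wait for data collection (finishes day 11); data cleaning (finishes day 2, plus 2-day gap → day 4). The latest of these is day 11, so analysis runs day 11 to 11 + 3 = day 14.
Formatting cannot start until analysis (finishes day 14, plus 2-day gap → day 16); data cleaning (finishes day 2). The controlling bound is day 16, so formatting finishes at 16 + 10 = day 26.

26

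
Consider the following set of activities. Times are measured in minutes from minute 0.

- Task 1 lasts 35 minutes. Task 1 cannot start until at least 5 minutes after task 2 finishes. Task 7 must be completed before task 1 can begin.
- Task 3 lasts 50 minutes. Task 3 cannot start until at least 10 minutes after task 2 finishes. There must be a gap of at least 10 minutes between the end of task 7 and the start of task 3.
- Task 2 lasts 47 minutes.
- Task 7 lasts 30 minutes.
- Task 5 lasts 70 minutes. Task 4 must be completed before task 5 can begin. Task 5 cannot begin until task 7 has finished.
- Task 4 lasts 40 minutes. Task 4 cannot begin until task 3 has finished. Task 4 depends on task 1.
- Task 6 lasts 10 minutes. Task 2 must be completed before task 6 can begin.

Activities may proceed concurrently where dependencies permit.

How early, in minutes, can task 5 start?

Nothing blocks task 7, so it runs from minute 0 to minute 30.
Task 2 has no prerequisites, so it starts at minute 0 and finishes at minute 47.
Task 3 cannot start until task 2 (finishes minute 47, plus 10-minute gap → minute 57); task 7 (finishes minute 30, plus 10-minute gap → minute 40). The controlling bound is minute 57, so task 3 finishes at 57 + 50 = minute 107.
For task 1: task 2 (finishes minute 47, plus 5-minute gap → minute 52); task 7 (finishes minute 30). Taking the maximum gives a start of minute 52, and it finishes at 52 + 35 = minute 87.
Task 4 needs all of task 3 (finishes minute 107); task 1 (finishes minute 87). That puts its earliest start at minute 107; it finishes at 107 + 40 = minute 147.
Task 5 waits on task 4 (finishes minute 147); task 7 (finishes minute 30). The latest of these is minute 147, which is the earliest task 5 can start.

147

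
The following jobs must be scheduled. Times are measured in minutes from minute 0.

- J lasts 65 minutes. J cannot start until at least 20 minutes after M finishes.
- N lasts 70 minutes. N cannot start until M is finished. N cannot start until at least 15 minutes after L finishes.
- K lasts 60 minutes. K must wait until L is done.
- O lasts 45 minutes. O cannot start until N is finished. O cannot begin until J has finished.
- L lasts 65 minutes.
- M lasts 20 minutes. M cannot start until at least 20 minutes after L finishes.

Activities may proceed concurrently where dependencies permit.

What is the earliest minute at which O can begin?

L can start immediately at minute 0; it finishes at minute 65.
After L (finishes minute 65, plus 20-minute gap → minute 85), M can start at minute 85 and finishes at minute 105.
N needs all of M (finishes minute 105); L (finishes minute 65, plus 15-minute gap → minute 80). That puts its earliest start at minute 105; it finishes at 105 + 70 = minute 175.
J waits on M (finishes minute 105, plus 20-minute gap → minute 125), so it starts at minute 125 and finishes at 125 + 65 = minute 190.
O waits on N (finishes minute 175); J (finishes minute 190). The latest of these is minute 190, which is the earliest O can start.

190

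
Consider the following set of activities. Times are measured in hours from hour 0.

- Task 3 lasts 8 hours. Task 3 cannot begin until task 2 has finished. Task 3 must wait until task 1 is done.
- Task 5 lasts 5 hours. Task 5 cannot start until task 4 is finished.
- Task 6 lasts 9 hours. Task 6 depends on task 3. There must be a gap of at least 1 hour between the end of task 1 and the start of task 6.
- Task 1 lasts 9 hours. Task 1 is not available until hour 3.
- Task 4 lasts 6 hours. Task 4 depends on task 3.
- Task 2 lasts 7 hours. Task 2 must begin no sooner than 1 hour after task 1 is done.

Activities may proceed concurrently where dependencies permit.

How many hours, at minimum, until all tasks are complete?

39

Task 1 waits on its own release at hour 3, so it starts at hour 3 and finishes at 3 + 9 = hour 12.
Task 2 waits on task 1 (finishes hour 12, plus 1-hour gap → hour 13), so it starts at hour 13 and finishes at 13 + 7 = hour 20.
Task 3 needs all of task 2 (finishes hour 20); task 1 (finishes hour 12). That puts its earliest start at hour 20; it finishes at 20 + 8 = hour 28.
Task 6 needs all of task 3 (finishes hour 28); task 1 (finishes hour 12, plus 1-hour gap → hour 13). That puts its earliest start at hour 28; it finishes at 28 + 9 = hour 37.
Task 4 cannot begin until task 3 (finishes hour 28). It runs from hour 28 to 28 + 6 = hour 34.
Task 5 cannot begin until task 4 (finishes hour 34). It runs from hour 34 to 34 + 5 = hour 39.
All tasks are finished once the last one completes. Finish times: Task 1 at 12, Task 2 at 20, Task 3 at 28, Task 4 at 34, Task 5 at 39, Task 6 at 37. The latest is hour 39.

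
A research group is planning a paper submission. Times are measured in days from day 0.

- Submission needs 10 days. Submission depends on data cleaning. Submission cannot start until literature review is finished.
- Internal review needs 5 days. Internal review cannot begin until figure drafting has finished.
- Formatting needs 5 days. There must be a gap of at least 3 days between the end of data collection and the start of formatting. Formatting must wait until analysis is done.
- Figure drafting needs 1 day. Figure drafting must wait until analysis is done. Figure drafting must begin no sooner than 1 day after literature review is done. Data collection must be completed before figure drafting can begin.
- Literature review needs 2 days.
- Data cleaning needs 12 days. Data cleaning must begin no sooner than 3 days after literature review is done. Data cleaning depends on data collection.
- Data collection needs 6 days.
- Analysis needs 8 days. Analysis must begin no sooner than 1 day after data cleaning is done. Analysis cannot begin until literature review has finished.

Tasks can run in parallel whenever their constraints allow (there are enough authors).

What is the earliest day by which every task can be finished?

Data collection can start immediately at day 0; it finishes at day 6.
Literature review has no prerequisites, so it starts at day 0 and finishes at day 2.
Data cleaning needs all of literature review (finishes day 2, plus 3-day gap → day 5); data collection (finishes day 6). That puts its earliest start at day 6; it finishes at 6 + 12 = day 18.
Submission has to wait for data cleaning (finishes day 18); literature review (finishes day 2). The latest of these is day 18, so submission runs day 18 to 18 + 10 = day 28.
Analysis has to wait for data cleaning (finishes day 18, plus 1-day gap → day 19); literature review (finishes day 2). The latest of these is day 19, so analysis runs day 19 to 19 + 8 = day 27.
Formatting has to wait for data collection (finishes day 6, plus 3-day gap → day 9); analysis (finishes day 27). The latest of these is day 27, so formatting runs day 27 to 27 + 5 = day 32.
Figure drafting cannot start until analysis (finishes day 27); literature review (finishes day 2, plus 1-day gap → day 3); data collection (finishes day 6). The controlling bound is day 27, so figure drafting finishes at 27 + 1 = day 28.
Internal review waits on figure drafting (finishes day 28), so it starts at day 28 and finishes at 28 + 5 = day 33.
All tasks are finished once the last one completes. Finish times: Literature review at 2, Data collection at 6, Data cleaning at 18, Analysis at 27, Figure drafting at 28, Internal review at 33, Formatting at 32, Submission at 28. The latest is day 33.

33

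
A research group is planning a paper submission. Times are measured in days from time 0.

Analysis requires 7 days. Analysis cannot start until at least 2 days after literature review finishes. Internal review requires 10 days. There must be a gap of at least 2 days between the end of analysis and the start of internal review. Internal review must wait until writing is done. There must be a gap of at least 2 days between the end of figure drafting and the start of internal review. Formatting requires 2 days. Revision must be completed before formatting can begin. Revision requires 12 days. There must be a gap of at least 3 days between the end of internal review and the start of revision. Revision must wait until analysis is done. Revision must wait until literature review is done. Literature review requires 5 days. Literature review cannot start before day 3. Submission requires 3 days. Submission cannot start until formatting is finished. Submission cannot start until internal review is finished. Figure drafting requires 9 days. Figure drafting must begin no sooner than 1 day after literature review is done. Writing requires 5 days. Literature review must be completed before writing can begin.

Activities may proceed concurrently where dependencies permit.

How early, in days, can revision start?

Literature review cannot begin until its own release at day 3. It runs from day 3 to 3 + 5 = day 8.
After literature review (finishes day 8), writing can start at day 8 and finishes at day 13.
Figure drafting cannot begin until literature review (finishes day 8, plus 1-day gap → day 9). It runs from day 9 to 9 + 9 = day 18.
Analysis waits on literature review (finishes day 8, plus 2-day gap → day 10), so it starts at day 10 and finishes at 10 + 7 = day 17.
Internal review has to wait for analysis (finishes day 17, plus 2-day gap → day 19); writing (finishes day 13); figure drafting (finishes day 18, plus 2-day gap → day 20). The latest of these is day 20, so internal review runs day 20 to 20 + 10 = day 30.
Revision waits on internal review (finishes day 30, plus 3-day gap → day 33); analysis (finishes day 17); literature review (finishes day 8). The latest of these is day 33, which is the earliest revision can start.

33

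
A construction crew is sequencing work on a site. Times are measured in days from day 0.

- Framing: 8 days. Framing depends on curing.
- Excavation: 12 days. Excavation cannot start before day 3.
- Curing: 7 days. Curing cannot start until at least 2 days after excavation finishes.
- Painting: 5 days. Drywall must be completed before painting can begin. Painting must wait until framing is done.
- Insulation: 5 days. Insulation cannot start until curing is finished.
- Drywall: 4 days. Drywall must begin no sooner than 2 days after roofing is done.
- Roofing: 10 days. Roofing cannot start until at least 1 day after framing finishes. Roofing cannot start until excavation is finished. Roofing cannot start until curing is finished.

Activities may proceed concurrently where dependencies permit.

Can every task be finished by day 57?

Excavation cannot begin until its own release at day 3. It runs from day 3 to 3 + 12 = day 15.
Curing waits on excavation (finishes day 15, plus 2-day gap → day 17), so it starts at day 17 and finishes at 17 + 7 = day 24.
Insulation cannot begin until curing (finishes day 24). It runs from day 24 to 24 + 5 = day 29.
Framing cannot begin until curing (finishes day 24). It runs from day 24 to 24 + 8 = day 32.
Roofing cannot start until framing (finishes day 32, plus 1-day gap → day 33); excavation (finishes day 15); curing (finishes day 24). The controlling bound is day 33, so roofing finishes at 33 + 10 = day 43.
After roofing (finishes day 43, plus 2-day gap → day 45), drywall can start at day 45 and finishes at day 49.
Painting needs all of drywall (finishes day 49); framing (finishes day 32). That puts its earliest start at day 49; it finishes at 49 + 5 = day 54.
Every task is finished by day 54, which is no later than the deadline of 57, so the schedule is feasible.

Yes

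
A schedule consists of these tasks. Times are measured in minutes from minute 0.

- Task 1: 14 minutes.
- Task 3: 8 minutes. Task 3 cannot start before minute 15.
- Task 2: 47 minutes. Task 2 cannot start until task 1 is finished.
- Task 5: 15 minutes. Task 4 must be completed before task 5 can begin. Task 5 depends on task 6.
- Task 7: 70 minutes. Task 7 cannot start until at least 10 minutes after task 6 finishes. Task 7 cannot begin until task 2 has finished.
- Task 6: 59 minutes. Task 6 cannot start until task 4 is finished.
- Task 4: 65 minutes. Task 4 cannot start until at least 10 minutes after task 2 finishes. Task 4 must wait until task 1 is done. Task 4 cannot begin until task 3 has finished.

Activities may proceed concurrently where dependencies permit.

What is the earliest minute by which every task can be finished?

Task 3 waits on its own release at minute 15, so it starts at minute 15 and finishes at 15 + 8 = minute 23.
Task 1 can start immediately at minute 0; it finishes at minute 14.
Task 2 waits on task 1 (finishes minute 14), so it starts at minute 14 and finishes at 14 + 47 = minute 61.
Task 4 needs all of task 2 (finishes minute 61, plus 10-minute gap → minute 71); task 1 (finishes minute 14); task 3 (finishes minute 23). That puts its earliest start at minute 71; it finishes at 71 + 65 = minute 136.
Task 6 cannot begin until task 4 (finishes minute 136). It runs from minute 136 to 136 + 59 = minute 195.
Task 7 has to wait for task 6 (finishes minute 195, plus 10-minute gap → minute 205); task 2 (finishes minute 61). The latest of these is minute 205, so task 7 runs minute 205 to 205 + 70 = minute 275.
Task 5 needs all of task 4 (finishes minute 136); task 6 (finishes minute 195). That puts its earliest start at minute 195; it finishes at 195 + 15 = minute 210.
All tasks are finished once the last one completes. Finish times: Task 1 at 14, Task 2 at 61, Task 3 at 23, Task 4 at 136, Task 5 at 210, Task 6 at 195, Task 7 at 275. The latest is minute 275.

275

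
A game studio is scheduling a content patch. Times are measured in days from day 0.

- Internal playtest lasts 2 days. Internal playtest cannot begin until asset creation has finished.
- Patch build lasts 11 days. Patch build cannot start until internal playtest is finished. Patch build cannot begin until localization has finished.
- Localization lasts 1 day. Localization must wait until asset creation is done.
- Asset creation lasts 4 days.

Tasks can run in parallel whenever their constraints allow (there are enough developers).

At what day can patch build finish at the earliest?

Asset creation has no prerequisites, so it starts at day 0 and finishes at day 4.
Localization waits on asset creation (finishes day 4), so it starts at day 4 and finishes at 4 + 1 = day 5.
After asset creation (finishes day 4), internal playtest can start at day 4 and finishes at day 6.
Patch build has to wait for internal playtest (finishes day 6); localization (finishes day 5). The latest of these is day 6, so patch build runs day 6 to 6 + 11 = day 17.

17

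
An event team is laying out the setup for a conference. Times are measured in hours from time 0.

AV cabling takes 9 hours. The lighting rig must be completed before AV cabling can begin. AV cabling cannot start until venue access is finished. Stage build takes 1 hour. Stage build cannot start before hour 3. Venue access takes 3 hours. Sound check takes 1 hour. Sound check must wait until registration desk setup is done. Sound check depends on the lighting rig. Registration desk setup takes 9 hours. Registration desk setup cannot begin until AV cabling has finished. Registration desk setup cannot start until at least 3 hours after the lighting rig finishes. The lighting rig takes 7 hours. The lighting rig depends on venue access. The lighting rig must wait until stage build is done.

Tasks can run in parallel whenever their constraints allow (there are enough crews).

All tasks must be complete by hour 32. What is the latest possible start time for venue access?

Nothing follows sound check; the deadline of hour 32 is its only limit. It must start by 32 − 1 = hour 31.
Registration desk setup must finish before sound check (must start by hour 31). With a 9-hour duration, registration desk setup must start by 31 − 9 = hour 22.
Since registration desk setup (must start by hour 22) depends on it, AV cabling must finish by hour 22. Backing off its 9-hour duration gives a latest start of hour 13.
The lighting rig must finish in time for AV cabling (must start by hour 13); registration desk setup (must start by hour 22, minus 3-hour gap → hour 19); sound check (must start by hour 31). The tightest is hour 13, so the lighting rig must start by 13 − 7 = hour 6.
Venue access has several dependents: the lighting rig (must start by hour 6); AV cabling (must start by hour 13). The earliest of those limits is hour 6, so venue access must start by 6 − 3 = hour 3.

3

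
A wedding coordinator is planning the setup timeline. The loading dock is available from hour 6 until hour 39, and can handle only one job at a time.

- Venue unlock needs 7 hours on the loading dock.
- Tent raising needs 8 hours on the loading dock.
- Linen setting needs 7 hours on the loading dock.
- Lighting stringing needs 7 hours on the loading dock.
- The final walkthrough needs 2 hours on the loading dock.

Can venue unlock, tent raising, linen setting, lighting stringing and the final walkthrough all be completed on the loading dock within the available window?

The loading dock window is 39 − 6 = 33 hours.
Running back to back, the jobs need 7 + 8 + 7 + 7 + 2 = 31 hours on the loading dock.
Since 31 ≤ 33, they fit within the window.

Yes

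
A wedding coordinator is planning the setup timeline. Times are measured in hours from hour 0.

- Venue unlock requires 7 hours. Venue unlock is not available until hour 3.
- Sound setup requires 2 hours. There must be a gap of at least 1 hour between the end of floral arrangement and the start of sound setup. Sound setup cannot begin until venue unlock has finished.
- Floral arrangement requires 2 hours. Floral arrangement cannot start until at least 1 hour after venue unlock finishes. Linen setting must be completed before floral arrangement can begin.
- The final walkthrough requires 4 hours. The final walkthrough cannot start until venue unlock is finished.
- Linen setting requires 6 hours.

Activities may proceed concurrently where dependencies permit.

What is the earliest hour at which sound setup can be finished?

16

Linen setting has no prerequisites, so it starts at hour 0 and finishes at hour 6.
After its own release at hour 3, venue unlock can start at hour 3 and finishes at hour 10.
Floral arrangement has to wait for venue unlock (finishes hour 10, plus 1-hour gap → hour 11); linen setting (finishes hour 6). The latest of these is hour 11, so floral arrangement runs hour 11 to 11 + 2 = hour 13.
For sound setup: floral arrangement (finishes hour 13, plus 1-hour gap → hour 14); venue unlock (finishes hour 10). Taking the maximum gives a start of hour 14, and it finishes at 14 + 2 = hour 16.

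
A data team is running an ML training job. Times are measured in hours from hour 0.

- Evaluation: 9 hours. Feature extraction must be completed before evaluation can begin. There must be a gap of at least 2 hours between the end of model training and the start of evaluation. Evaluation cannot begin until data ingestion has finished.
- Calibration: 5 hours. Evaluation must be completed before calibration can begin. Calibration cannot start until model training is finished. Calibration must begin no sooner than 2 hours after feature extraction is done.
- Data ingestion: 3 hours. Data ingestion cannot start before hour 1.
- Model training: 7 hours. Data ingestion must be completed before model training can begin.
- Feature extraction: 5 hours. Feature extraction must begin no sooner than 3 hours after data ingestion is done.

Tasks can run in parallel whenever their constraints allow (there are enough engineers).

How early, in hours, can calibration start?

22

Data ingestion cannot begin until its own release at hour 1. It runs from hour 1 to 1 + 3 = hour 4.
After data ingestion (finishes hour 4), model training can start at hour 4 and finishes at hour 11.
Feature extraction waits on data ingestion (finishes hour 4, plus 3-hour gap → hour 7), so it starts at hour 7 and finishes at 7 + 5 = hour 12.
Evaluation cannot start until feature extraction (finishes hour 12); model training (finishes hour 11, plus 2-hour gap → hour 13); data ingestion (finishes hour 4). The controlling bound is hour 13, so evaluation finishes at 13 + 9 = hour 22.
Calibration waits on evaluation (finishes hour 22); model training (finishes hour 11); feature extraction (finishes hour 12, plus 2-hour gap → hour 14). The latest of these is hour 22, which is the earliest calibration can start.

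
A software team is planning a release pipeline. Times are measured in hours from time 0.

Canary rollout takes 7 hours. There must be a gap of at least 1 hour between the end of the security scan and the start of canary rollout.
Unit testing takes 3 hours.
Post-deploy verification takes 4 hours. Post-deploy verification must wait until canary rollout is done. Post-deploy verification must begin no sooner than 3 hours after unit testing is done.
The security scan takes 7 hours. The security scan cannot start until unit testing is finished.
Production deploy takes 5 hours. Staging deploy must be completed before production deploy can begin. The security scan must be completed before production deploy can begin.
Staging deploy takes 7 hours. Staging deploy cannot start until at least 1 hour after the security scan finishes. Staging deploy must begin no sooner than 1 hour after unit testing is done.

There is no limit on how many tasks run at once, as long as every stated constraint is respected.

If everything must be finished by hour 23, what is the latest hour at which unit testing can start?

Nothing follows production deploy; the deadline of hour 23 is its only limit. It must start by 23 − 5 = hour 18.
Since production deploy (must start by hour 18) depends on it, staging deploy must finish by hour 18. Backing off its 7-hour duration gives a latest start of hour 11.
Post-deploy verification has no dependents, so it just needs to finish by hour 23. Starting by 23 − 4 = hour 19 achieves that.
Canary rollout must finish before post-deploy verification (must start by hour 19). With a 7-hour duration, canary rollout must start by 19 − 7 = hour 12.
The security scan has several dependents: staging deploy (must start by hour 11, minus 1-hour gap → hour 10); canary rollout (must start by hour 12, minus 1-hour gap → hour 11); production deploy (must start by hour 18). The earliest of those limits is hour 10, so the security scan must start by 10 − 7 = hour 3.
For unit testing: the security scan (must start by hour 3); staging deploy (must start by hour 11, minus 1-hour gap → hour 10); post-deploy verification (must start by hour 19, minus 3-hour gap → hour 16). The most restrictive is hour 3; with a 3-hour duration, unit testing must start by hour 0.

0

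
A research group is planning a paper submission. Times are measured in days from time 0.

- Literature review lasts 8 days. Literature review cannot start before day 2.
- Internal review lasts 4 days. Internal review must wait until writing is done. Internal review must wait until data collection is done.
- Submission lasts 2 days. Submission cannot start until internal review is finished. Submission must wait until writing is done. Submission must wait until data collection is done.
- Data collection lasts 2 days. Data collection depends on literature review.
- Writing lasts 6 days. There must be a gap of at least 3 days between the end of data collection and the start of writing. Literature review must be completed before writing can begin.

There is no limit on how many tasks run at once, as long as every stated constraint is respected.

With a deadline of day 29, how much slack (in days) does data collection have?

2

After its own release at day 2, literature review can start at day 2 and finishes at day 10.
Data collection cannot begin until literature review (finishes day 10). It runs from day 10 to 10 + 2 = day 12.

Working backward from the deadline:
Nothing follows submission; the deadline of day 29 is its only limit. It must start by 29 − 2 = day 27.
Internal review has to be done before submission (must start by day 27). That means finishing by day 27, i.e. starting by 27 − 4 = day 23.
Writing must finish in time for internal review (must start by day 23); submission (must start by day 27). The tightest is day 23, so writing must start by 23 − 6 = day 17.
Data collection feeds writing (must start by day 17, minus 3-day gap → day 14); internal review (must start by day 23); submission (must start by day 27). Taking the minimum, data collection must finish by day 14 and start by 14 − 2 = day 12.
So data collection can start as early as day 10 and as late as day 12, giving 12 − 10 = 2 days of slack.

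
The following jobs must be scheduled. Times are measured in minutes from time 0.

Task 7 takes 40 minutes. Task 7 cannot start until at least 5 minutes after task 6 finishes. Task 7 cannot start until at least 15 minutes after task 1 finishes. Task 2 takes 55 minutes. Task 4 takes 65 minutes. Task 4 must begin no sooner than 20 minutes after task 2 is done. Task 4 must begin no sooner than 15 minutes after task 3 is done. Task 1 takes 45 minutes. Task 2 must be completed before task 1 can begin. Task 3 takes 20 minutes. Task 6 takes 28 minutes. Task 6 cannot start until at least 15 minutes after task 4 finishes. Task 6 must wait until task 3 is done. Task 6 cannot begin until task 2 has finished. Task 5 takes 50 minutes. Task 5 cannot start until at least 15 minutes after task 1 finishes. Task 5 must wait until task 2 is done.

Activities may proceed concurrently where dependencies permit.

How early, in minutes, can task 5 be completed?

Task 2 has no prerequisites, so it starts at minute 0 and finishes at minute 55.
Task 1 cannot begin until task 2 (finishes minute 55). It runs from minute 55 to 55 + 45 = minute 100.
Task 5 cannot start until task 1 (finishes minute 100, plus 15-minute gap → minute 115); task 2 (finishes minute 55). The controlling bound is minute 115, so task 5 finishes at 115 + 50 = minute 165.

165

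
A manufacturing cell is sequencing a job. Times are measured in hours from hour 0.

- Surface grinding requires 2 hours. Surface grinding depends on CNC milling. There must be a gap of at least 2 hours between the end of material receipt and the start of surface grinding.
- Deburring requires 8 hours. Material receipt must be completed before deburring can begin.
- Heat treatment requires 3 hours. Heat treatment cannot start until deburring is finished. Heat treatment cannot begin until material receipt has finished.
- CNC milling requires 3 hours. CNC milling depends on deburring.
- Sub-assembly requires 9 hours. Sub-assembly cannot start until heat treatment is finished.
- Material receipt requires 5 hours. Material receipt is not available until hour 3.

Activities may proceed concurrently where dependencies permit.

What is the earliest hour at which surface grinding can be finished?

After its own release at hour 3, material receipt can start at hour 3 and finishes at hour 8.
Deburring waits on material receipt (finishes hour 8), so it starts at hour 8 and finishes at 8 + 8 = hour 16.
After deburring (finishes hour 16), CNC milling can start at hour 16 and finishes at hour 19.
Surface grinding has to wait for CNC milling (finishes hour 19); material receipt (finishes hour 8, plus 2-hour gap → hour 10). The latest of these is hour 19, so surface grinding runs hour 19 to 19 + 2 = hour 21.

21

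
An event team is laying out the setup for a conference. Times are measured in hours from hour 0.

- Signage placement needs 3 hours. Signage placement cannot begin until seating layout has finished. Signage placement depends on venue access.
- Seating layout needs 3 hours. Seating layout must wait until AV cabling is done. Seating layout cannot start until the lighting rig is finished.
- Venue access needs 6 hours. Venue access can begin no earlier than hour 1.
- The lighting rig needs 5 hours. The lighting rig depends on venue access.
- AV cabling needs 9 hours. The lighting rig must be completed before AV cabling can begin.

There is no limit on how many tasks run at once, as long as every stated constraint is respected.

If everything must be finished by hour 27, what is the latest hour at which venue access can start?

To finish by hour 27, signage placement (duration 3) must start no later than hour 24.
Seating layout feeds into signage placement (must start by hour 24); so seating layout must finish by hour 24 and therefore start by hour 21.
AV cabling must finish before seating layout (must start by hour 21). With a 9-hour duration, AV cabling must start by 21 − 9 = hour 12.
For the lighting rig: AV cabling (must start by hour 12); seating layout (must start by hour 21). The most restrictive is hour 12; with a 5-hour duration, the lighting rig must start by hour 7.
For venue access: the lighting rig (must start by hour 7); signage placement (must start by hour 24). The most restrictive is hour 7; with a 6-hour duration, venue access must start by hour 1.

1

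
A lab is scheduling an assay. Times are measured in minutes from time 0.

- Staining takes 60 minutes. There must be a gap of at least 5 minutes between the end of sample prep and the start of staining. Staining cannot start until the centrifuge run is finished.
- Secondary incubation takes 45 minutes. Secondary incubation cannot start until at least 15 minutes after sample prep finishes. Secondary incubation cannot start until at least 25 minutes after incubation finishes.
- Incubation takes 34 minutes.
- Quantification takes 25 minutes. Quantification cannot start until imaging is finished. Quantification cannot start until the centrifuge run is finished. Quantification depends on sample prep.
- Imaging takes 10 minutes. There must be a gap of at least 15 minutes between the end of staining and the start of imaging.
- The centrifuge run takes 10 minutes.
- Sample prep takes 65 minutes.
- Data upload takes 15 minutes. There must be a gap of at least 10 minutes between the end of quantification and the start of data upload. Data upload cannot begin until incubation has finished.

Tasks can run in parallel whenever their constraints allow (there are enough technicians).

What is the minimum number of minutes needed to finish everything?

Nothing blocks the centrifuge run, so it runs from minute 0 to minute 10.
Nothing blocks incubation, so it runs from minute 0 to minute 34.
Sample prep can start immediately at minute 0; it finishes at minute 65.
Secondary incubation cannot start until sample prep (finishes minute 65, plus 15-minute gap → minute 80); incubation (finishes minute 34, plus 25-minute gap → minute 59). The controlling bound is minute 80, so secondary incubation finishes at 80 + 45 = minute 125.
For staining: sample prep (finishes minute 65, plus 5-minute gap → minute 70); the centrifuge run (finishes minute 10). Taking the maximum gives a start of minute 70, and it finishes at 70 + 60 = minute 130.
After staining (finishes minute 130, plus 15-minute gap → minute 145), imaging can start at minute 145 and finishes at minute 155.
Quantification has to wait for imaging (finishes minute 155); the centrifuge run (finishes minute 10); sample prep (finishes minute 65). The latest of these is minute 155, so quantification runs minute 155 to 155 + 25 = minute 180.
Data upload cannot start until quantification (finishes minute 180, plus 10-minute gap → minute 190); incubation (finishes minute 34). The controlling bound is minute 190, so data upload finishes at 190 + 15 = minute 205.
All tasks are finished once the last one completes. Finish times: Sample prep at 65, Incubation at 34, The centrifuge run at 10, Staining at 130, Secondary incubation at 125, Imaging at 155, Quantification at 180, Data upload at 205. The latest is minute 205.

205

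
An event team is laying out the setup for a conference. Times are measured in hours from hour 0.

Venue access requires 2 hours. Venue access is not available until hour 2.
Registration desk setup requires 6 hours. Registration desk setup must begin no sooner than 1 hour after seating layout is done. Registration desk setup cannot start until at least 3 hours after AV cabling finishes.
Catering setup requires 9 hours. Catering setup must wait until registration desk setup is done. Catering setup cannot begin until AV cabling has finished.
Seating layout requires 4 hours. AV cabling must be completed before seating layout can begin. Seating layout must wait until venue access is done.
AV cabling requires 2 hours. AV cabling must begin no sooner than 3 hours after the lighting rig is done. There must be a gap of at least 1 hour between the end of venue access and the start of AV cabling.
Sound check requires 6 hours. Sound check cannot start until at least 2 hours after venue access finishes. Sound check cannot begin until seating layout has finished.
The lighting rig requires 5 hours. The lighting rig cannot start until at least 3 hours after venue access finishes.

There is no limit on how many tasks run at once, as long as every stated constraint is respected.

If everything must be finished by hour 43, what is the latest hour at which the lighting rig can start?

Catering setup must finish by hour 43; it takes 9 hours, so it must start by 43 − 9 = hour 34.
Registration desk setup feeds into catering setup (must start by hour 34); so registration desk setup must finish by hour 34 and therefore start by hour 28.
To finish by hour 43, sound check (duration 6) must start no later than hour 37.
For seating layout: registration desk setup (must start by hour 28, minus 1-hour gap → hour 27); sound check (must start by hour 37). The most restrictive is hour 27; with a 4-hour duration, seating layout must start by hour 23.
AV cabling must finish in time for seating layout (must start by hour 23); registration desk setup (must start by hour 28, minus 3-hour gap → hour 25); catering setup (must start by hour 34). The tightest is hour 23, so AV cabling must start by 23 − 2 = hour 21.
The lighting rig has to be done before AV cabling (must start by hour 21, minus 3-hour gap → hour 18). That means finishing by hour 18, i.e. starting by 18 − 5 = hour 13.

13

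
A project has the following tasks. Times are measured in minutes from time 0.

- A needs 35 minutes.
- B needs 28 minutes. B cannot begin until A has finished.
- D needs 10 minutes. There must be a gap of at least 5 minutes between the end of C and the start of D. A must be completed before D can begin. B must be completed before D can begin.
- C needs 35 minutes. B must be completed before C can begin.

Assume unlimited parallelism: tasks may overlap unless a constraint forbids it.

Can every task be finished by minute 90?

Nothing blocks A, so it runs from minute 0 to minute 35.
B cannot begin until A (finishes minute 35). It runs from minute 35 to 35 + 28 = minute 63.
After B (finishes minute 63), C can start at minute 63 and finishes at minute 98.
D needs all of C (finishes minute 98, plus 5-minute gap → minute 103); A (finishes minute 35); B (finishes minute 63). That puts its earliest start at minute 103; it finishes at 103 + 10 = minute 113.
The earliest everything can be done is minute 113, which is after the deadline of 90, so it is not possible.

No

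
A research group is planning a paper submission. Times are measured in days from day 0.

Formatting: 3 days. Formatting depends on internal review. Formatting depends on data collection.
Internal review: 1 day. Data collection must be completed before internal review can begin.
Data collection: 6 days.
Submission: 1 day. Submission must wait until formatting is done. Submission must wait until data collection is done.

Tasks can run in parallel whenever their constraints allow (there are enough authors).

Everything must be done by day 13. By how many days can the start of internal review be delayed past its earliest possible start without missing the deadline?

Data collection has no prerequisites, so it starts at day 0 and finishes at day 6.
Internal review cannot begin until data collection (finishes day 6). It runs from day 6 to 6 + 1 = day 7.

Working backward from the deadline:
Nothing follows submission; the deadline of day 13 is its only limit. It must start by 13 − 1 = day 12.
Since submission (must start by day 12) depends on it, formatting must finish by day 12. Backing off its 3-day duration gives a latest start of day 9.
Internal review must finish before formatting (must start by day 9). With a 1-day duration, internal review must start by 9 − 1 = day 8.
So internal review can start as early as day 6 and as late as day 8, giving 8 − 6 = 2 days of slack.

2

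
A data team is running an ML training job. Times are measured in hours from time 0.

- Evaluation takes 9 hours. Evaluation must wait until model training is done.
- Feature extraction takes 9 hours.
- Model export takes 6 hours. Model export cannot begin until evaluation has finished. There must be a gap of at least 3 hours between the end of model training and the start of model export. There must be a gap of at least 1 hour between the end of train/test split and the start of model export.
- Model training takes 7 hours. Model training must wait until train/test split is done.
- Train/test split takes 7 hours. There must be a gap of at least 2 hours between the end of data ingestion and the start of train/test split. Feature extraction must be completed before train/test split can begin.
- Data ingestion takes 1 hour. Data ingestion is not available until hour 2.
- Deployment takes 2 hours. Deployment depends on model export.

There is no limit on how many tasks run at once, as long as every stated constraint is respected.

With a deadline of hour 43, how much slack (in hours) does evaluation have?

3

Feature extraction has no prerequisites, so it starts at hour 0 and finishes at hour 9.
Data ingestion cannot begin until its own release at hour 2. It runs from hour 2 to 2 + 1 = hour 3.
For train/test split: data ingestion (finishes hour 3, plus 2-hour gap → hour 5); feature extraction (finishes hour 9). Taking the maximum gives a start of hour 9, and it finishes at 9 + 7 = hour 16.
Model training cannot begin until train/test split (finishes hour 16). It runs from hour 16 to 16 + 7 = hour 23.
After model training (finishes hour 23), evaluation can start at hour 23 and finishes at hour 32.

Working backward from the deadline:
To finish by hour 43, deployment (duration 2) must start no later than hour 41.
Model export feeds into deployment (must start by hour 41); so model export must finish by hour 41 and therefore start by hour 35.
Evaluation feeds into model export (must start by hour 35); so evaluation must finish by hour 35 and therefore start by hour 26.
So evaluation can start as early as hour 23 and as late as hour 26, giving 26 − 23 = 3 hours of slack.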